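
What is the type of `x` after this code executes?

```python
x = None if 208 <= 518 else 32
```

208 <= 518 is True, so the if branch is taken

NoneType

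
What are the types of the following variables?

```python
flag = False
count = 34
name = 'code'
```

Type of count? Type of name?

count is assigned a bare integer (no decimal point), so it is an int; name is assigned a quoted string literal, so it is a str

int, str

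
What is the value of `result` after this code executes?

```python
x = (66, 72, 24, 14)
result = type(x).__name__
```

x is tuple; result = 'tuple'

'tuple'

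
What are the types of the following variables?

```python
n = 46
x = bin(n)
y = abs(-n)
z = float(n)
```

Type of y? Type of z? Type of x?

abs() of int returns int; float() returns float; bin() returns str

int, float, str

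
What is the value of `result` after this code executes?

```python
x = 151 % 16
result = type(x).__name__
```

x is int; result = 'int'

'int'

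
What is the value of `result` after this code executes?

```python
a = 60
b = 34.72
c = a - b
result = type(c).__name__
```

a is int; b is float; c is float; result = 'float'

'float'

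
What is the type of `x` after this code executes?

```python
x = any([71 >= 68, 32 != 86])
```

any() returns bool

bool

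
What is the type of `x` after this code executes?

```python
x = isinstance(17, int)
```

isinstance() returns bool

bool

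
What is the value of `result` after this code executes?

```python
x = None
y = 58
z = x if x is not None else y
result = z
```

x = None; y = 58; z = 58; result = 58

58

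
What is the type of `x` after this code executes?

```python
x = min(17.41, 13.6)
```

min() of floats returns float

float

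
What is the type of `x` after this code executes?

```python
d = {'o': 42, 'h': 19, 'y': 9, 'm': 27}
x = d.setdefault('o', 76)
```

dict.setdefault() returns the (existing or default) value

int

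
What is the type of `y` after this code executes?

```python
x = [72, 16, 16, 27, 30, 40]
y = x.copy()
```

list.copy() returns list

list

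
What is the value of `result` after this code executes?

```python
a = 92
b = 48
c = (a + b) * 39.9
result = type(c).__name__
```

a is int; b is int; c is float; result = 'float'

'float'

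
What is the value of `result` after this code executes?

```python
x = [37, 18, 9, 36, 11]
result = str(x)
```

x = [37, 18, 9, 36, 11]; result = '[37, 18, 9, 36, 11]'

'[37, 18, 9, 36, 11]'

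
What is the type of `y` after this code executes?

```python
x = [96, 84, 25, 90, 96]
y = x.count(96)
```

list.count() returns int

int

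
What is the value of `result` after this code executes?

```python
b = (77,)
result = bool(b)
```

b = (77,); result = True

True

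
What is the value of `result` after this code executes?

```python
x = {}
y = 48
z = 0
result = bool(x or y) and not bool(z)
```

x = {}; y = 48; z = 0; result = True

True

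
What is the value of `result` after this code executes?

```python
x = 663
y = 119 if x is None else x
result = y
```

x = 663; y = 663; result = 663

663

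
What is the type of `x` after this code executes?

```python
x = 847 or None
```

'or' returns first truthy value

int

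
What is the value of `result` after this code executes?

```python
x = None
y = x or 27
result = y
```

x = None; y = 27; result = 27

27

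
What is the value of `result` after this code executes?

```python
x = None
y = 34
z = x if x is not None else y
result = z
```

x = None; y = 34; z = 34; result = 34

34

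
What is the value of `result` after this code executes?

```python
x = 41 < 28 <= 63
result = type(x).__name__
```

x is bool; result = 'bool'

'bool'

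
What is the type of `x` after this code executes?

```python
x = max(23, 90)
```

max() of ints returns int

int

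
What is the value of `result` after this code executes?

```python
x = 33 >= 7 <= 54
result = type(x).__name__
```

x is bool; result = 'bool'

'bool'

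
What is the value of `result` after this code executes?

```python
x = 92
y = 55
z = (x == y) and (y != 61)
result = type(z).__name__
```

x is int; y is int; z is bool; result = 'bool'

'bool'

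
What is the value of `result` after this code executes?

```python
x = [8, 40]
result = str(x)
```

x = [8, 40]; result = '[8, 40]'

'[8, 40]'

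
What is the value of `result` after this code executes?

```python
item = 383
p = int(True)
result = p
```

item = 383; p = 1; result = 1

1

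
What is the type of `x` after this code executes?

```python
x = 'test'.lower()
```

str.lower() returns str

str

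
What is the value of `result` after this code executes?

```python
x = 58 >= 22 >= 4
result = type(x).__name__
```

x is bool; result = 'bool'

'bool'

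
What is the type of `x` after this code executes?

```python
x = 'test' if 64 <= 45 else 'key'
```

Both branches of conditional are str

str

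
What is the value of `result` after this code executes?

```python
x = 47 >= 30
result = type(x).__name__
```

x is bool; result = 'bool'

'bool'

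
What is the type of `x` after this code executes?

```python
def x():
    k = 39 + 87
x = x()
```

Function without return returns None

NoneType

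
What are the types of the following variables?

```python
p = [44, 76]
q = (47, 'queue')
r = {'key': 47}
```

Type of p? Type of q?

p is assigned a list literal (square brackets); q is assigned a tuple (parenthesized, comma-separated values)

list, tuple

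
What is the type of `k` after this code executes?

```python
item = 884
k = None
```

None has type NoneType

NoneType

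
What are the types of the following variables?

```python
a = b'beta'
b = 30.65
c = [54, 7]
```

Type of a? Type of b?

a is assigned a bytes literal (b'...' prefix); b is assigned a number with a decimal point, so it is a float

bytes, float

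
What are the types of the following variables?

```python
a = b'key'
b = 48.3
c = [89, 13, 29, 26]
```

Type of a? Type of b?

a is assigned a bytes literal (b'...' prefix); b is assigned a number with a decimal point, so it is a float

bytes, float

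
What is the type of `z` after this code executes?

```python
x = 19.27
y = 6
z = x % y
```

float % int = float

float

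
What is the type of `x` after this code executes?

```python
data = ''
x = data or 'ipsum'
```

'or' returns first truthy value (str)

str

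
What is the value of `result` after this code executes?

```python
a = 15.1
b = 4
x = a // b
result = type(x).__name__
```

a is float; b is int; x is float; result = 'float'

'float'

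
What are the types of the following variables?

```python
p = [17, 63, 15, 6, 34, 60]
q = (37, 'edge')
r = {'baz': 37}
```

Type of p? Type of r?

p is assigned a list literal (square brackets); r is assigned a dict literal ({key: value})

list, dict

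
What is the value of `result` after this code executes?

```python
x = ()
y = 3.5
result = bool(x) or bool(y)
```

x = (); y = 3.5; result = True

True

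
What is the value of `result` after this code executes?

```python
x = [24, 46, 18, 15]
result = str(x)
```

x = [24, 46, 18, 15]; result = '[24, 46, 18, 15]'

'[24, 46, 18, 15]'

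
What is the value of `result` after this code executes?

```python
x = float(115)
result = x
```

x = 115.0; result = 115.0

115.0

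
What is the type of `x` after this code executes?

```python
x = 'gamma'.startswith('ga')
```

str.startswith() returns bool

bool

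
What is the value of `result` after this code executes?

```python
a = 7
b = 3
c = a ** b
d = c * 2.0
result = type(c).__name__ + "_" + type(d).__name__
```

a is int; b is int; c is int; d is float; result = 'int_float'

'int_float'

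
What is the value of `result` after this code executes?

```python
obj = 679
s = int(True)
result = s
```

obj = 679; s = 1; result = 1

1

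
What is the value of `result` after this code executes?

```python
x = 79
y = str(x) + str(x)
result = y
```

x = 79; y = '7979'; result = '7979'

'7979'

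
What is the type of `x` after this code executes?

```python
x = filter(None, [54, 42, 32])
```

filter() returns a filter object

filter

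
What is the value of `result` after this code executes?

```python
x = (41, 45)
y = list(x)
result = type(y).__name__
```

x is tuple; y is list; result = 'list'

'list'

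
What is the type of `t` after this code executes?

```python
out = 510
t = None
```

None has type NoneType

NoneType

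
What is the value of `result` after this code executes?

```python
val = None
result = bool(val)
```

val = None; result = False

False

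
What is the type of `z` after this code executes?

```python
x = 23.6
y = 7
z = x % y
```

float % int = float

float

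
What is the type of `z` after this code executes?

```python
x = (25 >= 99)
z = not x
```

'not' returns bool

bool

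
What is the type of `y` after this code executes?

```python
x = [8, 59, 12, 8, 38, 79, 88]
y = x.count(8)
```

list.count() returns int

int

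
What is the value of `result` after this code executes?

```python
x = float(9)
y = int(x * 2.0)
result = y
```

x = 9.0; y = 18; result = 18

18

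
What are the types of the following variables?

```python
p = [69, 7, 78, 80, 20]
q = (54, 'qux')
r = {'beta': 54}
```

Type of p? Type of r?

p is assigned a list literal (square brackets); r is assigned a dict literal ({key: value})

list, dict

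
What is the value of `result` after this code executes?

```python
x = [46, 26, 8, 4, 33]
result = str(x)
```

x = [46, 26, 8, 4, 33]; result = '[46, 26, 8, 4, 33]'

'[46, 26, 8, 4, 33]'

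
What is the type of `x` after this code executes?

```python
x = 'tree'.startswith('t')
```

str.startswith() returns bool

bool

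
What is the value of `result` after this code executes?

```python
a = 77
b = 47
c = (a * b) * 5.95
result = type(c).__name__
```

a is int; b is int; c is float; result = 'float'

'float'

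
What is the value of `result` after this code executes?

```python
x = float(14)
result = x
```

x = 14.0; result = 14.0

14.0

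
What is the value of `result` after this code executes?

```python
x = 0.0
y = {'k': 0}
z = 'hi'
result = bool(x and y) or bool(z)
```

x = 0.0; y = {'k': 0}; z = 'hi'; result = True

True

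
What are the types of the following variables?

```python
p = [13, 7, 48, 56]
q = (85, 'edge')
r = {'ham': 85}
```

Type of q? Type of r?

q is assigned a tuple (parenthesized, comma-separated values); r is assigned a dict literal ({key: value})

tuple, dict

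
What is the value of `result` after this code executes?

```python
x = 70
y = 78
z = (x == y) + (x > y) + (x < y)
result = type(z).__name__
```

x is int; y is int; z is int; result = 'int'

'int'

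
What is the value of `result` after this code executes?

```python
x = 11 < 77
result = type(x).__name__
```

x is bool; result = 'bool'

'bool'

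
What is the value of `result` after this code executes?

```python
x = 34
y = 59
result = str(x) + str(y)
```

x = 34; y = 59; result = '3459'

'3459'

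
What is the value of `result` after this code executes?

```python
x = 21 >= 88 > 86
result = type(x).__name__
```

x is bool; result = 'bool'

'bool'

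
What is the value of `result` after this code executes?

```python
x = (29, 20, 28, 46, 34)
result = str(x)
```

x = (29, 20, 28, 46, 34); result = '(29, 20, 28, 46, 34)'

'(29, 20, 28, 46, 34)'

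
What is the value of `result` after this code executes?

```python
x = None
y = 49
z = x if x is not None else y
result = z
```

x = None; y = 49; z = 49; result = 49

49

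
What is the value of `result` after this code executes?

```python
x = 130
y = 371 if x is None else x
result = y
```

x = 130; y = 130; result = 130

130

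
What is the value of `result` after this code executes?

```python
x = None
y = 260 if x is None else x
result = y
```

x = None; y = 260; result = 260

260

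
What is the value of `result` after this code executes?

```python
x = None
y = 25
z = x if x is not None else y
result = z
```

x = None; y = 25; z = 25; result = 25

25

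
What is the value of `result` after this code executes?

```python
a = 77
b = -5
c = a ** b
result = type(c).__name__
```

a is int; b is int; c is float; result = 'float'

'float'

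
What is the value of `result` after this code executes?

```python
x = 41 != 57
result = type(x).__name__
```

x is bool; result = 'bool'

'bool'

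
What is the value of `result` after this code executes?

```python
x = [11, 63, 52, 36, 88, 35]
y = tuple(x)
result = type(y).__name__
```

x is list; y is tuple; result = 'tuple'

'tuple'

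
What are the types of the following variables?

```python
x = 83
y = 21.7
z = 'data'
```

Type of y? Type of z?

y is assigned a number with a decimal point, so it is a float; z is assigned a quoted string literal, so it is a str

float, str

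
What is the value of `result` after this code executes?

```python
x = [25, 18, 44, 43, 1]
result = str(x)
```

x = [25, 18, 44, 43, 1]; result = '[25, 18, 44, 43, 1]'

'[25, 18, 44, 43, 1]'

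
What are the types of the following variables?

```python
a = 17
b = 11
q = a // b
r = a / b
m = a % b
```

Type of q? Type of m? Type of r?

// returns int; % of ints returns int; / returns float

int, int, float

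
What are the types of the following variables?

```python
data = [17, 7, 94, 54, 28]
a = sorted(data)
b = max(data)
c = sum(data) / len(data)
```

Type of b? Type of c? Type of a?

max of ints returns int; int / int = float; sorted() returns list

int, float, list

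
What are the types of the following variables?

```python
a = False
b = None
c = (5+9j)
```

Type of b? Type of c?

b is assigned None, whose type is NoneType; c is assigned (5+9j), an int plus an imaginary literal (j suffix), which evaluates to complex

NoneType, complex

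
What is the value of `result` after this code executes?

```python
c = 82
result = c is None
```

c = 82; result = False

False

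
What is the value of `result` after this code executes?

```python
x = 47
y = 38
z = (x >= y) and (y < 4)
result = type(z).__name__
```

x is int; y is int; z is bool; result = 'bool'

'bool'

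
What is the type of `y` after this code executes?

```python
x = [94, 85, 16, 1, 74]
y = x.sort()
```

list.sort() returns None (mutates in place)

NoneType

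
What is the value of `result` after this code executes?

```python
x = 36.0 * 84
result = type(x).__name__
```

x is float; result = 'float'

'float'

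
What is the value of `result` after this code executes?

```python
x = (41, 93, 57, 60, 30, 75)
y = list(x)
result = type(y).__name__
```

x is tuple; y is list; result = 'list'

'list'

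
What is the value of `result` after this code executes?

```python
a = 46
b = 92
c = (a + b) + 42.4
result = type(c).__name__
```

a is int; b is int; c is float; result = 'float'

'float'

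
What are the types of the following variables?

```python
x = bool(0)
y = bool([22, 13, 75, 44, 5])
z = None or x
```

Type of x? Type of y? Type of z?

bool() returns bool; bool() returns bool; None or bool returns the bool

bool, bool, bool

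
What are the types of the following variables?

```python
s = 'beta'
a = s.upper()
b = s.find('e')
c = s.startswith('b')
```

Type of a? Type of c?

upper() returns str; startswith() returns bool

str, bool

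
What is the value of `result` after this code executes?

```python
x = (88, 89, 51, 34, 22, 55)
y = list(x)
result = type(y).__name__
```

x is tuple; y is list; result = 'list'

'list'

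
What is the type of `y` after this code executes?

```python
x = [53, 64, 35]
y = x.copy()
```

list.copy() returns list

list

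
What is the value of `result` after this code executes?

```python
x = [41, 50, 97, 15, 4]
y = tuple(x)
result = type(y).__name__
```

x is list; y is tuple; result = 'tuple'

'tuple'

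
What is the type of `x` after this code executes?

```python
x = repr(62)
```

repr() returns str

str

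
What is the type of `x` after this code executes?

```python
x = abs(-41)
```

abs() of int returns int

int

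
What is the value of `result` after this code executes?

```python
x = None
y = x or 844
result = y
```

x = None; y = 844; result = 844

844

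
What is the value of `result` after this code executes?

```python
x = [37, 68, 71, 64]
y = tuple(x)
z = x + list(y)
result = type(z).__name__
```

x is list; y is tuple; z is list; result = 'list'

'list'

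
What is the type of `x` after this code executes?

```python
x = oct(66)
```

oct() returns str representation

str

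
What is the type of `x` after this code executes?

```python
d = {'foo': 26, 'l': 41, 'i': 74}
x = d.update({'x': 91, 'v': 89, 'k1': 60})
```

dict.update() returns None

NoneType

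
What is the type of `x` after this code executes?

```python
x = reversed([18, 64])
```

reversed() on a list returns list_reverseiterator

list_reverseiterator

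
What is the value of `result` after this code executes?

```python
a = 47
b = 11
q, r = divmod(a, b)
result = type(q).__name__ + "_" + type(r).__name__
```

a is int; b is int; q is int; r is int; result = 'int_int'

'int_int'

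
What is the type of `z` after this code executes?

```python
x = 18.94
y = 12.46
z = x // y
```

float // float = float

float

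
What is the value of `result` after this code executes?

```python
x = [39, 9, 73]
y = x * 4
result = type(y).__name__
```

x is list; y is list; result = 'list'

'list'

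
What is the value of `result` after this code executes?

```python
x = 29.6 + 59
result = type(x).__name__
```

x is float; result = 'float'

'float'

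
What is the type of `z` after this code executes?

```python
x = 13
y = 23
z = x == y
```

Comparison returns bool

bool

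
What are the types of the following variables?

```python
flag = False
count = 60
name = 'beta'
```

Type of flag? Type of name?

flag is assigned the constant False, which has type bool; name is assigned a quoted string literal, so it is a str

bool, str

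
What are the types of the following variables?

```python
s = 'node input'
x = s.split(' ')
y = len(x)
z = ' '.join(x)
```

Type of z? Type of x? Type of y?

str.join() returns str; str.split() returns list; len() returns int

str, list, int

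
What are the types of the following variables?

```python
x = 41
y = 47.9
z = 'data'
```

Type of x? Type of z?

x is assigned a bare integer (no decimal point), so it is an int; z is assigned a quoted string literal, so it is a str

int, str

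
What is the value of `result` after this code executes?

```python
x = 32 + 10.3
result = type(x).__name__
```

x is float; result = 'float'

'float'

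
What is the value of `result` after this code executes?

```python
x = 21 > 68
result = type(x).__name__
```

x is bool; result = 'bool'

'bool'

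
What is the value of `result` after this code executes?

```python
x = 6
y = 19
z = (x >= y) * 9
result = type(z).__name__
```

x is int; y is int; z is int; result = 'int'

'int'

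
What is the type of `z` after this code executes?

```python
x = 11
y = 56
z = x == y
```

Equality comparison returns bool

bool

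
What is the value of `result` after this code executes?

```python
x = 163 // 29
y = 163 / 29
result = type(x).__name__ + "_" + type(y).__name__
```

x is int; y is float; result = 'int_float'

'int_float'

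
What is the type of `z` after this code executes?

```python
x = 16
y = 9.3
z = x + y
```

int + float = float

float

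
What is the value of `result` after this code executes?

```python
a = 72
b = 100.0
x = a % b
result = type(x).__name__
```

a is int; b is float; x is float; result = 'float'

'float'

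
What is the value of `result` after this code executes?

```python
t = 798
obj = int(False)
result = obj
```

t = 798; obj = 0; result = 0

0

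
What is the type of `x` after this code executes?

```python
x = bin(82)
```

bin() returns str representation

str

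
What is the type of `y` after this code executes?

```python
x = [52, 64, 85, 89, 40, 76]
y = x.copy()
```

list.copy() returns list

list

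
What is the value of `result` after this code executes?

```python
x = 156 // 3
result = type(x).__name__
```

x is int; result = 'int'

'int'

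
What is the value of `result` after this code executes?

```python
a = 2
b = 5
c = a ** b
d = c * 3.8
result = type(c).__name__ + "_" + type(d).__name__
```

a is int; b is int; c is int; d is float; result = 'int_float'

'int_float'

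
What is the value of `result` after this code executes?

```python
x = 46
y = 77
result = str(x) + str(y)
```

x = 46; y = 77; result = '4677'

'4677'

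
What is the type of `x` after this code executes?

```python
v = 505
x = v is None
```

'is' comparison returns bool

bool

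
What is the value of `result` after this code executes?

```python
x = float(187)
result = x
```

x = 187.0; result = 187.0

187.0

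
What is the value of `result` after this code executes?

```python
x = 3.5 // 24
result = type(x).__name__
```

x is float; result = 'float'

'float'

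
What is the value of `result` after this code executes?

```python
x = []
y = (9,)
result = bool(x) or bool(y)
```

x = []; y = (9,); result = True

True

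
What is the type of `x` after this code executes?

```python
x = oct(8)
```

oct() returns str representation

str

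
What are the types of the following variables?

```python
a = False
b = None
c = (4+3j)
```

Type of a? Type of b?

a is assigned the constant False, which has type bool; b is assigned None, whose type is NoneType

bool, NoneType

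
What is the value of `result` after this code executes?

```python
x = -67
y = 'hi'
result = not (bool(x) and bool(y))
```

x = -67; y = 'hi'; result = False

False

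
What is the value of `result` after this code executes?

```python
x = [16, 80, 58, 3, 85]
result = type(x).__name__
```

x is list; result = 'list'

'list'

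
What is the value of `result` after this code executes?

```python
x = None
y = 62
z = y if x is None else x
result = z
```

x = None; y = 62; z = 62; result = 62

62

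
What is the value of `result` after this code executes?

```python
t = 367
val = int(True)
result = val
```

t = 367; val = 1; result = 1

1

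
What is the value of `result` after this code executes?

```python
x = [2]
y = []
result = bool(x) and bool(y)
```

x = [2]; y = []; result = False

False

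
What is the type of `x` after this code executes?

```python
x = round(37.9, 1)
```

round() with decimal places returns float

float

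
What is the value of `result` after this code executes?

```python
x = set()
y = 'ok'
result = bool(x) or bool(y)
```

x = set(); y = 'ok'; result = True

True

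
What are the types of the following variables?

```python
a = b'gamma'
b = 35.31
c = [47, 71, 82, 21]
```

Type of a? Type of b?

a is assigned a bytes literal (b'...' prefix); b is assigned a number with a decimal point, so it is a float

bytes, float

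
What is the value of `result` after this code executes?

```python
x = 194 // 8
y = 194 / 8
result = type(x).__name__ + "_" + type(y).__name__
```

x is int; y is float; result = 'int_float'

'int_float'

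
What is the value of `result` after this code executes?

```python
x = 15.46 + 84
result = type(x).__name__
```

x is float; result = 'float'

'float'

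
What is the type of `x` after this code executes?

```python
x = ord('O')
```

ord() returns int (code point)

int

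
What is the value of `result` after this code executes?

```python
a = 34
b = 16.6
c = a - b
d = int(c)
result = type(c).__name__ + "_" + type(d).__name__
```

a is int; b is float; c is float; d is int; result = 'float_int'

'float_int'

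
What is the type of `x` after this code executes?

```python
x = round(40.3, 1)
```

round() with decimal places returns float

float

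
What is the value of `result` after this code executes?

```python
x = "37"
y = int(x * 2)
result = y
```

x = '37'; y = 3737; result = 3737

3737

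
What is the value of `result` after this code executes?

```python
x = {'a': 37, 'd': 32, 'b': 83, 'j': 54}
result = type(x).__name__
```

x is dict; result = 'dict'

'dict'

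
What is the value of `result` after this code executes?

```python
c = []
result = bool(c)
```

c = []; result = False

False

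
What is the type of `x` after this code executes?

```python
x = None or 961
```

'or' with None returns the other truthy value

int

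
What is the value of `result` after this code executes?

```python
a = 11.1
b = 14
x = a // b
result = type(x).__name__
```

a is float; b is int; x is float; result = 'float'

'float'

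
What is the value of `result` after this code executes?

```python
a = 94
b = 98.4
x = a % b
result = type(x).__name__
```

a is int; b is float; x is float; result = 'float'

'float'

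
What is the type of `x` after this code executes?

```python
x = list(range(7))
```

list(range()) returns list

list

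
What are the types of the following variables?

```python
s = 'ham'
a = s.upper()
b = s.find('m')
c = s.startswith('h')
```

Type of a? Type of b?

upper() returns str; find() returns int

str, int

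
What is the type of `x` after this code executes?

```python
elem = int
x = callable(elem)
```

callable() returns bool

bool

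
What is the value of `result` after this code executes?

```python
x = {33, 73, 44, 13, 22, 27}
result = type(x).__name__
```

x is set; result = 'set'

'set'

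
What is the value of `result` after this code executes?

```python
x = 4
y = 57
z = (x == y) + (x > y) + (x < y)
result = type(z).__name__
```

x is int; y is int; z is int; result = 'int'

'int'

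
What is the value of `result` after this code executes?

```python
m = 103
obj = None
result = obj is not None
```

m = 103; obj = None; result = False

False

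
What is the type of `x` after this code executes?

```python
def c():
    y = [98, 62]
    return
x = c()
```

Bare return returns None

NoneType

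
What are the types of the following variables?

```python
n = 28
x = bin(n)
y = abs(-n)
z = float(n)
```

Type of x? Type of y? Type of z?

bin() returns str; abs() of int returns int; float() returns float

str, int, float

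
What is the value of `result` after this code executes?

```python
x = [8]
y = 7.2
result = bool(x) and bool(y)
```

x = [8]; y = 7.2; result = True

True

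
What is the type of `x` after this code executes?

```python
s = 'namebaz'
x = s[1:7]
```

Slicing a str returns str

str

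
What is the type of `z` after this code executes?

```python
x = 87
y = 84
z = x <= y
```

Comparison returns bool

bool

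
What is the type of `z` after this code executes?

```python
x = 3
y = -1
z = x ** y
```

int ** negative = float

float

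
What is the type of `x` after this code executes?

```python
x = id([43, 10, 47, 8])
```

id() returns int

int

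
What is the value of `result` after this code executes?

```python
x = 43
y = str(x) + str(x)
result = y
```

x = 43; y = '4343'; result = '4343'

'4343'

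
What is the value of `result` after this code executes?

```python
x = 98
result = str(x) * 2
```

x = 98; result = '9898'

'9898'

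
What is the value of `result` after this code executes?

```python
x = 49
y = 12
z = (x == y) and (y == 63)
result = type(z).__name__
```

x is int; y is int; z is bool; result = 'bool'

'bool'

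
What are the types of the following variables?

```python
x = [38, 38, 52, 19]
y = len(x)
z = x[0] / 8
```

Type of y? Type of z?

len() returns int; int / int = float

int, float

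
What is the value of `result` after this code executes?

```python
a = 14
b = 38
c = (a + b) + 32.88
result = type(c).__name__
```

a is int; b is int; c is float; result = 'float'

'float'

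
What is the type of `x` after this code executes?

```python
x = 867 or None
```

'or' returns first truthy value

int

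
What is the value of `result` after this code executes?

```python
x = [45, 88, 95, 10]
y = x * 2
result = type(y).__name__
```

x is list; y is list; result = 'list'

'list'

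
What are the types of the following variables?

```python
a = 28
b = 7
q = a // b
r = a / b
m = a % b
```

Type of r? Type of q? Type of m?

/ returns float; // returns int; % of ints returns int

float, int, int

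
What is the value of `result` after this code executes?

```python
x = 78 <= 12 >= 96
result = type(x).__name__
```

x is bool; result = 'bool'

'bool'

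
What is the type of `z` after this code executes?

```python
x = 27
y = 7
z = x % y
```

int % int = int

int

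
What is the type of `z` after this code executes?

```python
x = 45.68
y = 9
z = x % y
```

float % int = float

float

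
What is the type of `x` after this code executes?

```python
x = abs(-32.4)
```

abs() of float returns float

float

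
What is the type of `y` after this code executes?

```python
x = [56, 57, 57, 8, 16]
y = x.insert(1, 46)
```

list.insert() returns None

NoneType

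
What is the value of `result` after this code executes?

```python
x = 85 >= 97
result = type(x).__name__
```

x is bool; result = 'bool'

'bool'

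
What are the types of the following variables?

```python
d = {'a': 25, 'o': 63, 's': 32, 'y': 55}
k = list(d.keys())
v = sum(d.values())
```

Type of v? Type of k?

sum of ints is int; list() converts to list

int, list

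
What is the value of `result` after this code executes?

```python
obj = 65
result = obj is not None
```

obj = 65; result = True

True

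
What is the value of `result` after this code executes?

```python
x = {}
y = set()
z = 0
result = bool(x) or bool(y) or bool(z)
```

x = {}; y = set(); z = 0; result = False

False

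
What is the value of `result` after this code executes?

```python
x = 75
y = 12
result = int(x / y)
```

x = 75; y = 12; result = 6

6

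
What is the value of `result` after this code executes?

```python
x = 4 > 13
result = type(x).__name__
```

x is bool; result = 'bool'

'bool'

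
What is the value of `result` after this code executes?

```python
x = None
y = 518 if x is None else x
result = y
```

x = None; y = 518; result = 518

518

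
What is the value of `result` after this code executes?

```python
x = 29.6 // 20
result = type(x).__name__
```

x is float; result = 'float'

'float'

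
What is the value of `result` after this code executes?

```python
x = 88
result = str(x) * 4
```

x = 88; result = '88888888'

'88888888'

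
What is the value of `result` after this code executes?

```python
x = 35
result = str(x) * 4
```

x = 35; result = '35353535'

'35353535'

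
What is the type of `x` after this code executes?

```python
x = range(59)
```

range() returns a range object

range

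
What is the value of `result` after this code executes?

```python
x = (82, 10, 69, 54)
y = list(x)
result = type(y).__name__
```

x is tuple; y is list; result = 'list'

'list'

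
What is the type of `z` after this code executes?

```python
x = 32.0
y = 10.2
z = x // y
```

float // float = float

float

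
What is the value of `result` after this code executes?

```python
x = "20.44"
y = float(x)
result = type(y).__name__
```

x is str; y is float; result = 'float'

'float'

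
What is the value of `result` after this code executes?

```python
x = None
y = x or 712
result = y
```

x = None; y = 712; result = 712

712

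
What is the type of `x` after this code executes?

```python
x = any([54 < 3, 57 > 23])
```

any() returns bool

bool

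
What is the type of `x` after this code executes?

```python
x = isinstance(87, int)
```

isinstance() returns bool

bool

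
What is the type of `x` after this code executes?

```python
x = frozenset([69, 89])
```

frozenset() returns frozenset

frozenset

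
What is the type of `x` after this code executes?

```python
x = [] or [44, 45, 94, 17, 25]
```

'or' returns first truthy value (list)

list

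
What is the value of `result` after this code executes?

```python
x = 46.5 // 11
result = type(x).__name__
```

x is float; result = 'float'

'float'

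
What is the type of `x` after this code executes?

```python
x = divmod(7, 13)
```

divmod() returns tuple of (quotient, remainder)

tuple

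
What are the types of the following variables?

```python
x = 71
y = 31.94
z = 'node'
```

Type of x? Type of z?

x is assigned a bare integer (no decimal point), so it is an int; z is assigned a quoted string literal, so it is a str

int, str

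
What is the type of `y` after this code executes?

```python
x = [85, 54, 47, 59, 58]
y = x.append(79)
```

list.append() returns None (mutates in place)

NoneType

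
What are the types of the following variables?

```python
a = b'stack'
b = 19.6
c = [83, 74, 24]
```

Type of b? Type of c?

b is assigned a number with a decimal point, so it is a float; c is assigned a list literal (square brackets)

float, list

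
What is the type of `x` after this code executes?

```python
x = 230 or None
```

'or' returns first truthy value

int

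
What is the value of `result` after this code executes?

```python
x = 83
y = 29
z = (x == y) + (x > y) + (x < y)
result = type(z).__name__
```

x is int; y is int; z is int; result = 'int'

'int'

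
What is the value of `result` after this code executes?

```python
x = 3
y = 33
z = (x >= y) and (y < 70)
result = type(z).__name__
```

x is int; y is int; z is bool; result = 'bool'

'bool'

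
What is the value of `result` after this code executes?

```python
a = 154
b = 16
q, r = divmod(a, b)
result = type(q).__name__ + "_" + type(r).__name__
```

a is int; b is int; q is int; r is int; result = 'int_int'

'int_int'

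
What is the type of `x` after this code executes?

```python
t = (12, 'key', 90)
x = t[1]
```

Index 1 of tuple is a str literal

str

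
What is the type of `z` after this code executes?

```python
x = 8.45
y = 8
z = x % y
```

float % int = float

float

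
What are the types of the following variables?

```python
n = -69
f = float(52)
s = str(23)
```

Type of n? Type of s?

n is assigned a bare integer (no decimal point), so it is an int; s is assigned the result of calling str(), which returns a str

int, str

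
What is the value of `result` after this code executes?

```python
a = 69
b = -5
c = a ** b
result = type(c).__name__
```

a is int; b is int; c is float; result = 'float'

'float'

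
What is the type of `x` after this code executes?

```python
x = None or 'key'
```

'or' with None returns the other truthy value (str)

str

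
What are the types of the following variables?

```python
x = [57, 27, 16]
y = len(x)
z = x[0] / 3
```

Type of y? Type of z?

len() returns int; int / int = float

int, float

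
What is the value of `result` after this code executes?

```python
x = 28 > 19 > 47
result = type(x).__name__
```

x is bool; result = 'bool'

'bool'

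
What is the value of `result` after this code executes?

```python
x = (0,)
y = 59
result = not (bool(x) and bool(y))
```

x = (0,); y = 59; result = False

False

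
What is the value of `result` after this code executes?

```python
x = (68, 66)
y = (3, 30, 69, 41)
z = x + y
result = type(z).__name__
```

x is tuple; y is tuple; z is tuple; result = 'tuple'

'tuple'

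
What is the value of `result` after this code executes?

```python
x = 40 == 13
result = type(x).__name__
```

x is bool; result = 'bool'

'bool'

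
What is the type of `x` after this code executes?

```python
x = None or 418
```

'or' with None returns the other truthy value

int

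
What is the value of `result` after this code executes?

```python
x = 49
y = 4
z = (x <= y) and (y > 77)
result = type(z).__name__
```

x is int; y is int; z is bool; result = 'bool'

'bool'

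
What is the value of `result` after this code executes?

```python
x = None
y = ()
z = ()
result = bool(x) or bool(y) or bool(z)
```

x = None; y = (); z = (); result = False

False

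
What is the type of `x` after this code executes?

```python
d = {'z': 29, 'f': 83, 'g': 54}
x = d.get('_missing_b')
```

dict.get() returns None when key not found

NoneType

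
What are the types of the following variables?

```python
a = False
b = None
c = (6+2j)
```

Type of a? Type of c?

a is assigned the constant False, which has type bool; c is assigned (6+2j), an int plus an imaginary literal (j suffix), which evaluates to complex

bool, complex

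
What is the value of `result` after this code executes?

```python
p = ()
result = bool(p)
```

p = (); result = False

False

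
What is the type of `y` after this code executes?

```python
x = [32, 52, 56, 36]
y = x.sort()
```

list.sort() returns None (mutates in place)

NoneType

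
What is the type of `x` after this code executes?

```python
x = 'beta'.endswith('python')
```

str.endswith() returns bool

bool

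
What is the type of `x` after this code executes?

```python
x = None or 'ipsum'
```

'or' with None returns the other truthy value (str)

str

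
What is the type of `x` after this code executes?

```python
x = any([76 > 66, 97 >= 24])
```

any() returns bool

bool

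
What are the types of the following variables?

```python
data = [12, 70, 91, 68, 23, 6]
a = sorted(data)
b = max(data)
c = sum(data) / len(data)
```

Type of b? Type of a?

max of ints returns int; sorted() returns list

int, list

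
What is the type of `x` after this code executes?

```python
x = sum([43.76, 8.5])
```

sum() of floats returns float

float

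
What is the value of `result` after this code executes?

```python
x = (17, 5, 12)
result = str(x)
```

x = (17, 5, 12); result = '(17, 5, 12)'

'(17, 5, 12)'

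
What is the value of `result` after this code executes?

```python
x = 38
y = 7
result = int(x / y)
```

x = 38; y = 7; result = 5

5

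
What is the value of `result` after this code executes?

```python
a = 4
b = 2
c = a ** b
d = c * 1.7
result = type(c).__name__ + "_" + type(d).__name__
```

a is int; b is int; c is int; d is float; result = 'int_float'

'int_float'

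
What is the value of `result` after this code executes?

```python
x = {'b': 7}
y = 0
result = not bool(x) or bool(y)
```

x = {'b': 7}; y = 0; result = False

False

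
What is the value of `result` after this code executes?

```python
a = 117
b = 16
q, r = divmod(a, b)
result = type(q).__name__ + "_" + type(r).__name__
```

a is int; b is int; q is int; r is int; result = 'int_int'

'int_int'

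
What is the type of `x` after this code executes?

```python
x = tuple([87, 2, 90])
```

tuple() constructor returns tuple

tuple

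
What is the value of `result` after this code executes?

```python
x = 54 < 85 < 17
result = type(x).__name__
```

x is bool; result = 'bool'

'bool'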